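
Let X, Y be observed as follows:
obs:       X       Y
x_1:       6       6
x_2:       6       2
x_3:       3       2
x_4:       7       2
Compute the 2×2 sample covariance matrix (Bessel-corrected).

Step 1 — column means:
  mean(X) = (6 + 6 + 3 + 7) / 4 = 22/4 = 5.5
  mean(Y) = (6 + 2 + 2 + 2) / 4 = 12/4 = 3

Step 2 — sample covariance S[i,j] = (1/(n-1)) · Σ_k (x_{k,i} - mean_i) · (x_{k,j} - mean_j), with n-1 = 3.
  S[X,X] = ((0.5)·(0.5) + (0.5)·(0.5) + (-2.5)·(-2.5) + (1.5)·(1.5)) / 3 = 9/3 = 3
  S[X,Y] = ((0.5)·(3) + (0.5)·(-1) + (-2.5)·(-1) + (1.5)·(-1)) / 3 = 2/3 = 0.6667
  S[Y,Y] = ((3)·(3) + (-1)·(-1) + (-1)·(-1) + (-1)·(-1)) / 3 = 12/3 = 4

S is symmetric (S[j,i] = S[i,j]). Assembling:

S = [[3, 0.6667],
 [0.6667, 4]]


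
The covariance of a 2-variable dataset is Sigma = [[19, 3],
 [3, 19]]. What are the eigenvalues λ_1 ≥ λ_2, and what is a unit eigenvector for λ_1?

Step 1 — characteristic polynomial of 2×2 Sigma:
  det(Sigma - λI) = λ² - trace · λ + det = 0.
  trace = 19 + 19 = 38, det = 19·19 - (3)² = 352.
Step 2 — discriminant:
  Δ = trace² - 4·det = 1444 - 1408 = 36.
Step 3 — eigenvalues:
  λ = (trace ± √Δ)/2 = (38 ± 6)/2,
  λ_1 = 22,  λ_2 = 16.

Step 4 — unit eigenvector for λ_1: solve (Sigma - λ_1 I)v = 0. First row:
  (19 - 22)·v_x + (3)·v_y = 0, i.e. (-3)·v_x + (3)·v_y = 0,
  so v ∝ (b, λ_1 - a) = (3, 3) = u.
  ||u|| = √((3)² + (3)²) = √(18) ≈ 4.2426,
  v_1 = u/||u|| ≈ (0.7071, 0.7071) (||v_1|| = 1).

λ_1 = 22,  λ_2 = 16;  v_1 ≈ (0.7071, 0.7071)


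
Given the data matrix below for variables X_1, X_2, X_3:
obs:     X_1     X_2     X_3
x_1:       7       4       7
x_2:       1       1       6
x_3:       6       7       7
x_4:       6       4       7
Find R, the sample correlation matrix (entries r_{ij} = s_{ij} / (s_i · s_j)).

Step 1 — column means:
  mean(X_1) = (7 + 1 + 6 + 6) / 4 = 20/4 = 5
  mean(X_2) = (4 + 1 + 7 + 4) / 4 = 16/4 = 4
  mean(X_3) = (7 + 6 + 7 + 7) / 4 = 27/4 = 6.75

Step 2 — sample variances and covariances s[i,j] = (1/(n-1)) · Σ_k (x_{k,i} - mean_i) · (x_{k,j} - mean_j), with n-1 = 3:
  s[X_1,X_1] = ((2)·(2) + (-4)·(-4) + (1)·(1) + (1)·(1)) / 3 = 22/3 = 7.3333
  s[X_1,X_2] = ((2)·(0) + (-4)·(-3) + (1)·(3) + (1)·(0)) / 3 = 15/3 = 5
  s[X_1,X_3] = ((2)·(0.25) + (-4)·(-0.75) + (1)·(0.25) + (1)·(0.25)) / 3 = 4/3 = 1.3333
  s[X_2,X_2] = ((0)·(0) + (-3)·(-3) + (3)·(3) + (0)·(0)) / 3 = 18/3 = 6
  s[X_2,X_3] = ((0)·(0.25) + (-3)·(-0.75) + (3)·(0.25) + (0)·(0.25)) / 3 = 3/3 = 1
  s[X_3,X_3] = ((0.25)·(0.25) + (-0.75)·(-0.75) + (0.25)·(0.25) + (0.25)·(0.25)) / 3 = 0.75/3 = 0.25
  Sample standard deviations s_i = √(s[i,i]):
  s(X_1) = √(7.3333) = 2.708
  s(X_2) = √(6) = 2.4495
  s(X_3) = √(0.25) = 0.5

Step 3 — r_{ij} = s_{ij} / (s_i · s_j):
  r[X_1,X_1] = 1 (diagonal).
  r[X_1,X_2] = 5 / (2.708 · 2.4495) = 5 / 6.6332 = 0.7538
  r[X_1,X_3] = 1.3333 / (2.708 · 0.5) = 1.3333 / 1.354 = 0.9847
  r[X_2,X_2] = 1 (diagonal).
  r[X_2,X_3] = 1 / (2.4495 · 0.5) = 1 / 1.2247 = 0.8165
  r[X_3,X_3] = 1 (diagonal).

R is symmetric with unit diagonal. Assembling:

R = [[1, 0.7538, 0.9847],
 [0.7538, 1, 0.8165],
 [0.9847, 0.8165, 1]]


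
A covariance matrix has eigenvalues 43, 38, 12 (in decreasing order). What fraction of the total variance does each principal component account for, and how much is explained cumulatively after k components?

Step 1 — total variance = trace(Sigma) = Σ λ_i = 43 + 38 + 12 = 93.

Step 2 — fraction explained by component i = λ_i / Σ λ:
  PC1: 43/93 = 0.4624
  PC2: 38/93 = 0.4086
  PC3: 12/93 = 0.129

Step 3 — cumulative fraction after k components = (λ_1 + ... + λ_k) / Σ λ:
  k = 1: 43/93 = 0.4624
  k = 2: (43 + 38)/93 = 81/93 = 0.871
  k = 3: (43 + 38 + 12)/93 = 93/93 = 1

Summary (fraction, with percent):

explained: PC1 0.4624 (46.24%), PC2 0.4086 (40.86%), PC3 0.129 (12.9%);  cumulative: 0.4624, 0.871, 1


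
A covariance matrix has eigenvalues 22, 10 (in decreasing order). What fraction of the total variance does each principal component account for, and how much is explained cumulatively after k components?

Step 1 — total variance = trace(Sigma) = Σ λ_i = 22 + 10 = 32.

Step 2 — fraction explained by component i = λ_i / Σ λ:
  PC1: 22/32 = 0.6875
  PC2: 10/32 = 0.3125

Step 3 — cumulative fraction after k components = (λ_1 + ... + λ_k) / Σ λ:
  k = 1: 22/32 = 0.6875
  k = 2: (22 + 10)/32 = 32/32 = 1

Summary (fraction, with percent):

explained: PC1 0.6875 (68.75%), PC2 0.3125 (31.25%);  cumulative: 0.6875, 1


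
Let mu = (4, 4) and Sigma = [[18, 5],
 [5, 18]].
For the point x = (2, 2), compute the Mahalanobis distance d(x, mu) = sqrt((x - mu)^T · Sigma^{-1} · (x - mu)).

Step 1 — centre the observation: (x - mu) = (-2, -2).

Step 2 — invert Sigma. det(Sigma) = 18·18 - (5)² = 299.
  Sigma^{-1} = (1/det) · [[d, -b], [-b, a]] = [[0.0602, -0.0167],
 [-0.0167, 0.0602]].

Step 3 — form the quadratic (x - mu)^T · Sigma^{-1} · (x - mu):
  Sigma^{-1} · (x - mu) = (-0.087, -0.087).
  (x - mu)^T · [Sigma^{-1} · (x - mu)] = (-2)·(-0.087) + (-2)·(-0.087) = 0.3478.

Step 4 — take square root: d = √(0.3478) ≈ 0.5898.

d(x, mu) = √(0.3478) ≈ 0.5898


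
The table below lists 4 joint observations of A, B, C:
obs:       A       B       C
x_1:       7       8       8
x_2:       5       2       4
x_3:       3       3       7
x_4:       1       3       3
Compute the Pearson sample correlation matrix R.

Step 1 — column means:
  mean(A) = (7 + 5 + 3 + 1) / 4 = 16/4 = 4
  mean(B) = (8 + 2 + 3 + 3) / 4 = 16/4 = 4
  mean(C) = (8 + 4 + 7 + 3) / 4 = 22/4 = 5.5

Step 2 — sample variances and covariances s[i,j] = (1/(n-1)) · Σ_k (x_{k,i} - mean_i) · (x_{k,j} - mean_j), with n-1 = 3:
  s[A,A] = ((3)·(3) + (1)·(1) + (-1)·(-1) + (-3)·(-3)) / 3 = 20/3 = 6.6667
  s[A,B] = ((3)·(4) + (1)·(-2) + (-1)·(-1) + (-3)·(-1)) / 3 = 14/3 = 4.6667
  s[A,C] = ((3)·(2.5) + (1)·(-1.5) + (-1)·(1.5) + (-3)·(-2.5)) / 3 = 12/3 = 4
  s[B,B] = ((4)·(4) + (-2)·(-2) + (-1)·(-1) + (-1)·(-1)) / 3 = 22/3 = 7.3333
  s[B,C] = ((4)·(2.5) + (-2)·(-1.5) + (-1)·(1.5) + (-1)·(-2.5)) / 3 = 14/3 = 4.6667
  s[C,C] = ((2.5)·(2.5) + (-1.5)·(-1.5) + (1.5)·(1.5) + (-2.5)·(-2.5)) / 3 = 17/3 = 5.6667
  Sample standard deviations s_i = √(s[i,i]):
  s(A) = √(6.6667) = 2.582
  s(B) = √(7.3333) = 2.708
  s(C) = √(5.6667) = 2.3805

Step 3 — r_{ij} = s_{ij} / (s_i · s_j):
  r[A,A] = 1 (diagonal).
  r[A,B] = 4.6667 / (2.582 · 2.708) = 4.6667 / 6.9921 = 0.6674
  r[A,C] = 4 / (2.582 · 2.3805) = 4 / 6.1464 = 0.6508
  r[B,B] = 1 (diagonal).
  r[B,C] = 4.6667 / (2.708 · 2.3805) = 4.6667 / 6.4464 = 0.7239
  r[C,C] = 1 (diagonal).

R is symmetric with unit diagonal. Assembling:

R = [[1, 0.6674, 0.6508],
 [0.6674, 1, 0.7239],
 [0.6508, 0.7239, 1]]


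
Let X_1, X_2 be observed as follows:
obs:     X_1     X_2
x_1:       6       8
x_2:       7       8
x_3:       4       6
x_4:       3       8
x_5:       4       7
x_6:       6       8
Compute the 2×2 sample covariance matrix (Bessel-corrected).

Step 1 — column means:
  mean(X_1) = (6 + 7 + 4 + 3 + 4 + 6) / 6 = 30/6 = 5
  mean(X_2) = (8 + 8 + 6 + 8 + 7 + 8) / 6 = 45/6 = 7.5

Step 2 — sample covariance S[i,j] = (1/(n-1)) · Σ_k (x_{k,i} - mean_i) · (x_{k,j} - mean_j), with n-1 = 5.
  S[X_1,X_1] = ((1)·(1) + (2)·(2) + (-1)·(-1) + (-2)·(-2) + (-1)·(-1) + (1)·(1)) / 5 = 12/5 = 2.4
  S[X_1,X_2] = ((1)·(0.5) + (2)·(0.5) + (-1)·(-1.5) + (-2)·(0.5) + (-1)·(-0.5) + (1)·(0.5)) / 5 = 3/5 = 0.6
  S[X_2,X_2] = ((0.5)·(0.5) + (0.5)·(0.5) + (-1.5)·(-1.5) + (0.5)·(0.5) + (-0.5)·(-0.5) + (0.5)·(0.5)) / 5 = 3.5/5 = 0.7

S is symmetric (S[j,i] = S[i,j]). Assembling:

S = [[2.4, 0.6],
 [0.6, 0.7]]


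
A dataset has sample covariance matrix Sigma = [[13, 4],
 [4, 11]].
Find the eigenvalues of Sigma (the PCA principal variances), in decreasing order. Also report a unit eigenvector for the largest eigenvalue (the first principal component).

Step 1 — characteristic polynomial of 2×2 Sigma:
  det(Sigma - λI) = λ² - trace · λ + det = 0.
  trace = 13 + 11 = 24, det = 13·11 - (4)² = 127.
Step 2 — discriminant:
  Δ = trace² - 4·det = 576 - 508 = 68.
Step 3 — eigenvalues:
  λ = (trace ± √Δ)/2 = (24 ± 8.2462)/2,
  λ_1 = 16.1231,  λ_2 = 7.8769.

Step 4 — unit eigenvector for λ_1: solve (Sigma - λ_1 I)v = 0. First row:
  (13 - 16.1231)·v_x + (4)·v_y = 0, i.e. (-3.1231)·v_x + (4)·v_y = 0,
  so v ∝ (b, λ_1 - a) = (4, 3.1231) = u.
  ||u|| = √((4)² + (3.1231)²) = √(25.7538) ≈ 5.0748,
  v_1 = u/||u|| ≈ (0.7882, 0.6154) (||v_1|| = 1).

λ_1 = 16.1231,  λ_2 = 7.8769;  v_1 ≈ (0.7882, 0.6154)


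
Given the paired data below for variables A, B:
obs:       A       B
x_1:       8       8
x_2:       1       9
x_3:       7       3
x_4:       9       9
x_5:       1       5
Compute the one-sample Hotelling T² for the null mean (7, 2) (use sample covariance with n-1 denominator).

Step 1 — sample mean vector:
  mean(A) = (8 + 1 + 7 + 9 + 1) / 5 = 26/5 = 5.2
  mean(B) = (8 + 9 + 3 + 9 + 5) / 5 = 34/5 = 6.8
  x̄ = (5.2, 6.8),  deviation x̄ - mu_0 = (5.2, 6.8) - (7, 2) = (-1.8, 4.8).

Step 2 — sample covariance matrix, S[i,j] = (1/(n-1)) · Σ_k (x_{k,i} - mean_i) · (x_{k,j} - mean_j), divisor n-1 = 4:
  S[A,A] = ((2.8)·(2.8) + (-4.2)·(-4.2) + (1.8)·(1.8) + (3.8)·(3.8) + (-4.2)·(-4.2)) / 4 = 60.8/4 = 15.2
  S[A,B] = ((2.8)·(1.2) + (-4.2)·(2.2) + (1.8)·(-3.8) + (3.8)·(2.2) + (-4.2)·(-1.8)) / 4 = 3.2/4 = 0.8
  S[B,B] = ((1.2)·(1.2) + (2.2)·(2.2) + (-3.8)·(-3.8) + (2.2)·(2.2) + (-1.8)·(-1.8)) / 4 = 28.8/4 = 7.2
  S = [[15.2, 0.8],
 [0.8, 7.2]].

Step 3 — invert S. det(S) = 15.2·7.2 - (0.8)² = 108.8.
  S^{-1} = (1/det) · [[d, -b], [-b, a]] = [[0.0662, -0.0074],
 [-0.0074, 0.1397]].

Step 4 — quadratic form (x̄ - mu_0)^T · S^{-1} · (x̄ - mu_0):
  S^{-1} · (x̄ - mu_0) = (-0.1544, 0.6838),
  (x̄ - mu_0)^T · [...] = (-1.8)·(-0.1544) + (4.8)·(0.6838) = 3.5603.

Step 5 — scale by n: T² = 5 · 3.5603 = 17.8015.

T² ≈ 17.8015


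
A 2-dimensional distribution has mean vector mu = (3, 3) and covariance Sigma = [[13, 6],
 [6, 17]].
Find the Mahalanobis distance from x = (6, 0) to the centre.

Step 1 — centre the observation: (x - mu) = (3, -3).

Step 2 — invert Sigma. det(Sigma) = 13·17 - (6)² = 185.
  Sigma^{-1} = (1/det) · [[d, -b], [-b, a]] = [[0.0919, -0.0324],
 [-0.0324, 0.0703]].

Step 3 — form the quadratic (x - mu)^T · Sigma^{-1} · (x - mu):
  Sigma^{-1} · (x - mu) = (0.373, -0.3081).
  (x - mu)^T · [Sigma^{-1} · (x - mu)] = (3)·(0.373) + (-3)·(-0.3081) = 2.0432.

Step 4 — take square root: d = √(2.0432) ≈ 1.4294.

d(x, mu) = √(2.0432) ≈ 1.4294


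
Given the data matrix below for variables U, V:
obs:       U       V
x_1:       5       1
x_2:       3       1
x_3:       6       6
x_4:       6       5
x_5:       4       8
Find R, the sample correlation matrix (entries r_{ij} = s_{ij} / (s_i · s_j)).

Step 1 — column means:
  mean(U) = (5 + 3 + 6 + 6 + 4) / 5 = 24/5 = 4.8
  mean(V) = (1 + 1 + 6 + 5 + 8) / 5 = 21/5 = 4.2

Step 2 — sample variances and covariances s[i,j] = (1/(n-1)) · Σ_k (x_{k,i} - mean_i) · (x_{k,j} - mean_j), with n-1 = 4:
  s[U,U] = ((0.2)·(0.2) + (-1.8)·(-1.8) + (1.2)·(1.2) + (1.2)·(1.2) + (-0.8)·(-0.8)) / 4 = 6.8/4 = 1.7
  s[U,V] = ((0.2)·(-3.2) + (-1.8)·(-3.2) + (1.2)·(1.8) + (1.2)·(0.8) + (-0.8)·(3.8)) / 4 = 5.2/4 = 1.3
  s[V,V] = ((-3.2)·(-3.2) + (-3.2)·(-3.2) + (1.8)·(1.8) + (0.8)·(0.8) + (3.8)·(3.8)) / 4 = 38.8/4 = 9.7
  Sample standard deviations s_i = √(s[i,i]):
  s(U) = √(1.7) = 1.3038
  s(V) = √(9.7) = 3.1145

Step 3 — r_{ij} = s_{ij} / (s_i · s_j):
  r[U,U] = 1 (diagonal).
  r[U,V] = 1.3 / (1.3038 · 3.1145) = 1.3 / 4.0608 = 0.3201
  r[V,V] = 1 (diagonal).

R is symmetric with unit diagonal. Assembling:

R = [[1, 0.3201],
 [0.3201, 1]]


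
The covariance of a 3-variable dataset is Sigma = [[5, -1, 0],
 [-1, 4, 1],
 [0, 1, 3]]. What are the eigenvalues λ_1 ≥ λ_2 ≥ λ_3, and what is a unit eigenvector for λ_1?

Step 1 — characteristic polynomial p(λ) = det(λI - Sigma) = λ³ - tr·λ² + c_1·λ - det, where tr = trace, c_1 = sum of the principal 2×2 minors, det = det(Sigma):
  tr = 5 + 4 + 3 = 12,
  c_1 = (5·4 - (-1)²) + (5·3 - (0)²) + (4·3 - (1)²) = 19 + 15 + 11 = 45,
  det = 5·(4·3 - (1)²) - (-1)·((-1)·3 - (1)·(0)) + (0)·((-1)·(1) - 4·(0)) = 5·(11) - (-1)·(-3) + (0)·(-1) = 52.
  So p(λ) = λ³ - 12λ² + 45λ - 52.
Step 2 — look for an integer root (rational root theorem: any rational root is an integer divisor of 52). Testing λ = 4:
  p(4) = 64 - 192 + 180 - 52 = 0  ✓
  Dividing out (λ - 4): p(λ) = (λ - 4)(λ² - 8λ + 13).
Step 3 — remaining eigenvalues from the quadratic λ² - 8λ + 13 = 0:
  Δ = 8² - 4·13 = 64 - 52 = 12,  λ = (8 ± √12)/2 = (8 ± 3.4641)/2 ≈ 5.7321 or 2.2679.
  Sorted: λ_1 = 5.7321,  λ_2 = 4,  λ_3 = 2.2679  (check: sum = 12 = tr ✓).

Step 4 — unit eigenvector for λ_1 ≈ 5.7321: v spans the null space of (Sigma - λ_1 I), whose rows are
  r_1 = (-0.7321, -1, 0),  r_2 = (-1, -1.7321, 1),  r_3 = (0, 1, -2.7321).
  v is orthogonal to every row, so take v ∝ r_1 × r_2 = ((-1)·(1) - (0)·(-1.7321), (0)·(-1) - (-0.7321)·(1), (-0.7321)·(-1.7321) - (-1)·(-1)) ≈ (-1, 0.7321, 0.2679).
  Rescale (multiply by -1 so the first nonzero entry is positive): u = (1, -0.7321, -0.2679).
  ||u|| = √((1)² + (-0.7321)² + (-0.2679)²) = √(1.6077) ≈ 1.2679,  v_1 = u/||u|| ≈ (0.7887, -0.5774, -0.2113) (||v_1|| = 1).

λ_1 = 5.7321,  λ_2 = 4,  λ_3 = 2.2679;  v_1 ≈ (0.7887, -0.5774, -0.2113)


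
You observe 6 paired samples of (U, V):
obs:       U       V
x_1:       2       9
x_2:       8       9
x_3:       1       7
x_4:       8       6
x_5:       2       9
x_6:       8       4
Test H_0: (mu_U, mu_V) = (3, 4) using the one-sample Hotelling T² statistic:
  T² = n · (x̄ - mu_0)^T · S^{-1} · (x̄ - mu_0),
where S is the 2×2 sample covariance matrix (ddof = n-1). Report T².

Step 1 — sample mean vector:
  mean(U) = (2 + 8 + 1 + 8 + 2 + 8) / 6 = 29/6 = 4.8333
  mean(V) = (9 + 9 + 7 + 6 + 9 + 4) / 6 = 44/6 = 7.3333
  x̄ = (4.8333, 7.3333),  deviation x̄ - mu_0 = (4.8333, 7.3333) - (3, 4) = (1.8333, 3.3333).

Step 2 — sample covariance matrix, S[i,j] = (1/(n-1)) · Σ_k (x_{k,i} - mean_i) · (x_{k,j} - mean_j), divisor n-1 = 5:
  S[U,U] = ((-2.8333)·(-2.8333) + (3.1667)·(3.1667) + (-3.8333)·(-3.8333) + (3.1667)·(3.1667) + (-2.8333)·(-2.8333) + (3.1667)·(3.1667)) / 5 = 60.8333/5 = 12.1667
  S[U,V] = ((-2.8333)·(1.6667) + (3.1667)·(1.6667) + (-3.8333)·(-0.3333) + (3.1667)·(-1.3333) + (-2.8333)·(1.6667) + (3.1667)·(-3.3333)) / 5 = -17.6667/5 = -3.5333
  S[V,V] = ((1.6667)·(1.6667) + (1.6667)·(1.6667) + (-0.3333)·(-0.3333) + (-1.3333)·(-1.3333) + (1.6667)·(1.6667) + (-3.3333)·(-3.3333)) / 5 = 21.3333/5 = 4.2667
  S = [[12.1667, -3.5333],
 [-3.5333, 4.2667]].

Step 3 — invert S. det(S) = 12.1667·4.2667 - (-3.5333)² = 39.4267.
  S^{-1} = (1/det) · [[d, -b], [-b, a]] = [[0.1082, 0.0896],
 [0.0896, 0.3086]].

Step 4 — quadratic form (x̄ - mu_0)^T · S^{-1} · (x̄ - mu_0):
  S^{-1} · (x̄ - mu_0) = (0.4971, 1.1929),
  (x̄ - mu_0)^T · [...] = (1.8333)·(0.4971) + (3.3333)·(1.1929) = 4.8878.

Step 5 — scale by n: T² = 6 · 4.8878 = 29.327.

T² ≈ 29.327


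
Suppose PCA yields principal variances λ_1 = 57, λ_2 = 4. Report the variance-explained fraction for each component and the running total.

Step 1 — total variance = trace(Sigma) = Σ λ_i = 57 + 4 = 61.

Step 2 — fraction explained by component i = λ_i / Σ λ:
  PC1: 57/61 = 0.9344
  PC2: 4/61 = 0.0656

Step 3 — cumulative fraction after k components = (λ_1 + ... + λ_k) / Σ λ:
  k = 1: 57/61 = 0.9344
  k = 2: (57 + 4)/61 = 61/61 = 1

Summary (fraction, with percent):

explained: PC1 0.9344 (93.44%), PC2 0.0656 (6.56%);  cumulative: 0.9344, 1


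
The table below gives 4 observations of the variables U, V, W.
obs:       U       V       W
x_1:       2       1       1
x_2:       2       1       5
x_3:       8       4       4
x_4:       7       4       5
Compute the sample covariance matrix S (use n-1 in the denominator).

Step 1 — column means:
  mean(U) = (2 + 2 + 8 + 7) / 4 = 19/4 = 4.75
  mean(V) = (1 + 1 + 4 + 4) / 4 = 10/4 = 2.5
  mean(W) = (1 + 5 + 4 + 5) / 4 = 15/4 = 3.75

Step 2 — sample covariance S[i,j] = (1/(n-1)) · Σ_k (x_{k,i} - mean_i) · (x_{k,j} - mean_j), with n-1 = 3.
  S[U,U] = ((-2.75)·(-2.75) + (-2.75)·(-2.75) + (3.25)·(3.25) + (2.25)·(2.25)) / 3 = 30.75/3 = 10.25
  S[U,V] = ((-2.75)·(-1.5) + (-2.75)·(-1.5) + (3.25)·(1.5) + (2.25)·(1.5)) / 3 = 16.5/3 = 5.5
  S[U,W] = ((-2.75)·(-2.75) + (-2.75)·(1.25) + (3.25)·(0.25) + (2.25)·(1.25)) / 3 = 7.75/3 = 2.5833
  S[V,V] = ((-1.5)·(-1.5) + (-1.5)·(-1.5) + (1.5)·(1.5) + (1.5)·(1.5)) / 3 = 9/3 = 3
  S[V,W] = ((-1.5)·(-2.75) + (-1.5)·(1.25) + (1.5)·(0.25) + (1.5)·(1.25)) / 3 = 4.5/3 = 1.5
  S[W,W] = ((-2.75)·(-2.75) + (1.25)·(1.25) + (0.25)·(0.25) + (1.25)·(1.25)) / 3 = 10.75/3 = 3.5833

S is symmetric (S[j,i] = S[i,j]). Assembling:

S = [[10.25, 5.5, 2.5833],
 [5.5, 3, 1.5],
 [2.5833, 1.5, 3.5833]]


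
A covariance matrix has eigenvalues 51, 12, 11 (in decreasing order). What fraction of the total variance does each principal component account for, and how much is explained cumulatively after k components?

Step 1 — total variance = trace(Sigma) = Σ λ_i = 51 + 12 + 11 = 74.

Step 2 — fraction explained by component i = λ_i / Σ λ:
  PC1: 51/74 = 0.6892
  PC2: 12/74 = 0.1622
  PC3: 11/74 = 0.1486

Step 3 — cumulative fraction after k components = (λ_1 + ... + λ_k) / Σ λ:
  k = 1: 51/74 = 0.6892
  k = 2: (51 + 12)/74 = 63/74 = 0.8514
  k = 3: (51 + 12 + 11)/74 = 74/74 = 1

Summary (fraction, with percent):

explained: PC1 0.6892 (68.92%), PC2 0.1622 (16.22%), PC3 0.1486 (14.86%);  cumulative: 0.6892, 0.8514, 1


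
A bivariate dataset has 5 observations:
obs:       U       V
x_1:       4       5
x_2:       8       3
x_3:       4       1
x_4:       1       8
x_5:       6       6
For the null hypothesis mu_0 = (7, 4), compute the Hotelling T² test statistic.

Step 1 — sample mean vector:
  mean(U) = (4 + 8 + 4 + 1 + 6) / 5 = 23/5 = 4.6
  mean(V) = (5 + 3 + 1 + 8 + 6) / 5 = 23/5 = 4.6
  x̄ = (4.6, 4.6),  deviation x̄ - mu_0 = (4.6, 4.6) - (7, 4) = (-2.4, 0.6).

Step 2 — sample covariance matrix, S[i,j] = (1/(n-1)) · Σ_k (x_{k,i} - mean_i) · (x_{k,j} - mean_j), divisor n-1 = 4:
  S[U,U] = ((-0.6)·(-0.6) + (3.4)·(3.4) + (-0.6)·(-0.6) + (-3.6)·(-3.6) + (1.4)·(1.4)) / 4 = 27.2/4 = 6.8
  S[U,V] = ((-0.6)·(0.4) + (3.4)·(-1.6) + (-0.6)·(-3.6) + (-3.6)·(3.4) + (1.4)·(1.4)) / 4 = -13.8/4 = -3.45
  S[V,V] = ((0.4)·(0.4) + (-1.6)·(-1.6) + (-3.6)·(-3.6) + (3.4)·(3.4) + (1.4)·(1.4)) / 4 = 29.2/4 = 7.3
  S = [[6.8, -3.45],
 [-3.45, 7.3]].

Step 3 — invert S. det(S) = 6.8·7.3 - (-3.45)² = 37.7375.
  S^{-1} = (1/det) · [[d, -b], [-b, a]] = [[0.1934, 0.0914],
 [0.0914, 0.1802]].

Step 4 — quadratic form (x̄ - mu_0)^T · S^{-1} · (x̄ - mu_0):
  S^{-1} · (x̄ - mu_0) = (-0.4094, -0.1113),
  (x̄ - mu_0)^T · [...] = (-2.4)·(-0.4094) + (0.6)·(-0.1113) = 0.9158.

Step 5 — scale by n: T² = 5 · 0.9158 = 4.579.

T² ≈ 4.579


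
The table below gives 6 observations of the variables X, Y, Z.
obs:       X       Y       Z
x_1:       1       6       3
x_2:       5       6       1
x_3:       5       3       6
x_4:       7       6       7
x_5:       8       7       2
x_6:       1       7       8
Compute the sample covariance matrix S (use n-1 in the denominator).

Step 1 — column means:
  mean(X) = (1 + 5 + 5 + 7 + 8 + 1) / 6 = 27/6 = 4.5
  mean(Y) = (6 + 6 + 3 + 6 + 7 + 7) / 6 = 35/6 = 5.8333
  mean(Z) = (3 + 1 + 6 + 7 + 2 + 8) / 6 = 27/6 = 4.5

Step 2 — sample covariance S[i,j] = (1/(n-1)) · Σ_k (x_{k,i} - mean_i) · (x_{k,j} - mean_j), with n-1 = 5.
  S[X,X] = ((-3.5)·(-3.5) + (0.5)·(0.5) + (0.5)·(0.5) + (2.5)·(2.5) + (3.5)·(3.5) + (-3.5)·(-3.5)) / 5 = 43.5/5 = 8.7
  S[X,Y] = ((-3.5)·(0.1667) + (0.5)·(0.1667) + (0.5)·(-2.8333) + (2.5)·(0.1667) + (3.5)·(1.1667) + (-3.5)·(1.1667)) / 5 = -1.5/5 = -0.3
  S[X,Z] = ((-3.5)·(-1.5) + (0.5)·(-3.5) + (0.5)·(1.5) + (2.5)·(2.5) + (3.5)·(-2.5) + (-3.5)·(3.5)) / 5 = -10.5/5 = -2.1
  S[Y,Y] = ((0.1667)·(0.1667) + (0.1667)·(0.1667) + (-2.8333)·(-2.8333) + (0.1667)·(0.1667) + (1.1667)·(1.1667) + (1.1667)·(1.1667)) / 5 = 10.8333/5 = 2.1667
  S[Y,Z] = ((0.1667)·(-1.5) + (0.1667)·(-3.5) + (-2.8333)·(1.5) + (0.1667)·(2.5) + (1.1667)·(-2.5) + (1.1667)·(3.5)) / 5 = -3.5/5 = -0.7
  S[Z,Z] = ((-1.5)·(-1.5) + (-3.5)·(-3.5) + (1.5)·(1.5) + (2.5)·(2.5) + (-2.5)·(-2.5) + (3.5)·(3.5)) / 5 = 41.5/5 = 8.3

S is symmetric (S[j,i] = S[i,j]). Assembling:

S = [[8.7, -0.3, -2.1],
 [-0.3, 2.1667, -0.7],
 [-2.1, -0.7, 8.3]]


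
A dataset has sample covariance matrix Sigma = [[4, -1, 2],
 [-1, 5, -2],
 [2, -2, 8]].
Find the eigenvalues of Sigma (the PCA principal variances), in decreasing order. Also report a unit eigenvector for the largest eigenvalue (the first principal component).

Step 1 — characteristic polynomial p(λ) = det(λI - Sigma) = λ³ - tr·λ² + c_1·λ - det, where tr = trace, c_1 = sum of the principal 2×2 minors, det = det(Sigma):
  tr = 4 + 5 + 8 = 17,
  c_1 = (4·5 - (-1)²) + (4·8 - (2)²) + (5·8 - (-2)²) = 19 + 28 + 36 = 83,
  det = 4·(5·8 - (-2)²) - (-1)·((-1)·8 - (-2)·(2)) + (2)·((-1)·(-2) - 5·(2)) = 4·(36) - (-1)·(-4) + (2)·(-8) = 124.
  So p(λ) = λ³ - 17λ² + 83λ - 124.
Step 2 — look for an integer root (rational root theorem: any rational root is an integer divisor of 124). Testing λ = 4:
  p(4) = 64 - 272 + 332 - 124 = 0  ✓
  Dividing out (λ - 4): p(λ) = (λ - 4)(λ² - 13λ + 31).
Step 3 — remaining eigenvalues from the quadratic λ² - 13λ + 31 = 0:
  Δ = 13² - 4·31 = 169 - 124 = 45,  λ = (13 ± √45)/2 = (13 ± 6.7082)/2 ≈ 9.8541 or 3.1459.
  Sorted: λ_1 = 9.8541,  λ_2 = 4,  λ_3 = 3.1459  (check: sum = 17 = tr ✓).

Step 4 — unit eigenvector for λ_1 ≈ 9.8541: v spans the null space of (Sigma - λ_1 I), whose rows are
  r_1 = (-5.8541, -1, 2),  r_2 = (-1, -4.8541, -2),  r_3 = (2, -2, -1.8541).
  v is orthogonal to every row, so take v ∝ r_1 × r_2 = ((-1)·(-2) - (2)·(-4.8541), (2)·(-1) - (-5.8541)·(-2), (-5.8541)·(-4.8541) - (-1)·(-1)) ≈ (11.7082, -13.7082, 27.4164).
  Let u = (11.7082, -13.7082, 27.4164).
  ||u|| = √((11.7082)² + (-13.7082)² + (27.4164)²) = √(1076.6563) ≈ 32.8124,  v_1 = u/||u|| ≈ (0.3568, -0.4178, 0.8355) (||v_1|| = 1).

λ_1 = 9.8541,  λ_2 = 4,  λ_3 = 3.1459;  v_1 ≈ (0.3568, -0.4178, 0.8355)


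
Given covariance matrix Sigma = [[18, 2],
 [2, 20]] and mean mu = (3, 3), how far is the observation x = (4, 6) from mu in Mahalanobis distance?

Step 1 — centre the observation: (x - mu) = (1, 3).

Step 2 — invert Sigma. det(Sigma) = 18·20 - (2)² = 356.
  Sigma^{-1} = (1/det) · [[d, -b], [-b, a]] = [[0.0562, -0.0056],
 [-0.0056, 0.0506]].

Step 3 — form the quadratic (x - mu)^T · Sigma^{-1} · (x - mu):
  Sigma^{-1} · (x - mu) = (0.0393, 0.1461).
  (x - mu)^T · [Sigma^{-1} · (x - mu)] = (1)·(0.0393) + (3)·(0.1461) = 0.4775.

Step 4 — take square root: d = √(0.4775) ≈ 0.691.

d(x, mu) = √(0.4775) ≈ 0.691


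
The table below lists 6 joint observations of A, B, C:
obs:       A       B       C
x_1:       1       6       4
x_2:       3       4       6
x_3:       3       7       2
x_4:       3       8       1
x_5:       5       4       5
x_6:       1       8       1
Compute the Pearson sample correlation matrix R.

Step 1 — column means:
  mean(A) = (1 + 3 + 3 + 3 + 5 + 1) / 6 = 16/6 = 2.6667
  mean(B) = (6 + 4 + 7 + 8 + 4 + 8) / 6 = 37/6 = 6.1667
  mean(C) = (4 + 6 + 2 + 1 + 5 + 1) / 6 = 19/6 = 3.1667

Step 2 — sample variances and covariances s[i,j] = (1/(n-1)) · Σ_k (x_{k,i} - mean_i) · (x_{k,j} - mean_j), with n-1 = 5:
  s[A,A] = ((-1.6667)·(-1.6667) + (0.3333)·(0.3333) + (0.3333)·(0.3333) + (0.3333)·(0.3333) + (2.3333)·(2.3333) + (-1.6667)·(-1.6667)) / 5 = 11.3333/5 = 2.2667
  s[A,B] = ((-1.6667)·(-0.1667) + (0.3333)·(-2.1667) + (0.3333)·(0.8333) + (0.3333)·(1.8333) + (2.3333)·(-2.1667) + (-1.6667)·(1.8333)) / 5 = -7.6667/5 = -1.5333
  s[A,C] = ((-1.6667)·(0.8333) + (0.3333)·(2.8333) + (0.3333)·(-1.1667) + (0.3333)·(-2.1667) + (2.3333)·(1.8333) + (-1.6667)·(-2.1667)) / 5 = 6.3333/5 = 1.2667
  s[B,B] = ((-0.1667)·(-0.1667) + (-2.1667)·(-2.1667) + (0.8333)·(0.8333) + (1.8333)·(1.8333) + (-2.1667)·(-2.1667) + (1.8333)·(1.8333)) / 5 = 16.8333/5 = 3.3667
  s[B,C] = ((-0.1667)·(0.8333) + (-2.1667)·(2.8333) + (0.8333)·(-1.1667) + (1.8333)·(-2.1667) + (-2.1667)·(1.8333) + (1.8333)·(-2.1667)) / 5 = -19.1667/5 = -3.8333
  s[C,C] = ((0.8333)·(0.8333) + (2.8333)·(2.8333) + (-1.1667)·(-1.1667) + (-2.1667)·(-2.1667) + (1.8333)·(1.8333) + (-2.1667)·(-2.1667)) / 5 = 22.8333/5 = 4.5667
  Sample standard deviations s_i = √(s[i,i]):
  s(A) = √(2.2667) = 1.5055
  s(B) = √(3.3667) = 1.8348
  s(C) = √(4.5667) = 2.137

Step 3 — r_{ij} = s_{ij} / (s_i · s_j):
  r[A,A] = 1 (diagonal).
  r[A,B] = -1.5333 / (1.5055 · 1.8348) = -1.5333 / 2.7624 = -0.5551
  r[A,C] = 1.2667 / (1.5055 · 2.137) = 1.2667 / 3.2173 = 0.3937
  r[B,B] = 1 (diagonal).
  r[B,C] = -3.8333 / (1.8348 · 2.137) = -3.8333 / 3.921 = -0.9776
  r[C,C] = 1 (diagonal).

R is symmetric with unit diagonal. Assembling:

R = [[1, -0.5551, 0.3937],
 [-0.5551, 1, -0.9776],
 [0.3937, -0.9776, 1]]


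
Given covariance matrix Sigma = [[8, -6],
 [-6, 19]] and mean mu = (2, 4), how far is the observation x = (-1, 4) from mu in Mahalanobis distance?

Step 1 — centre the observation: (x - mu) = (-3, 0).

Step 2 — invert Sigma. det(Sigma) = 8·19 - (-6)² = 116.
  Sigma^{-1} = (1/det) · [[d, -b], [-b, a]] = [[0.1638, 0.0517],
 [0.0517, 0.069]].

Step 3 — form the quadratic (x - mu)^T · Sigma^{-1} · (x - mu):
  Sigma^{-1} · (x - mu) = (-0.4914, -0.1552).
  (x - mu)^T · [Sigma^{-1} · (x - mu)] = (-3)·(-0.4914) + (0)·(-0.1552) = 1.4741.

Step 4 — take square root: d = √(1.4741) ≈ 1.2141.

d(x, mu) = √(1.4741) ≈ 1.2141


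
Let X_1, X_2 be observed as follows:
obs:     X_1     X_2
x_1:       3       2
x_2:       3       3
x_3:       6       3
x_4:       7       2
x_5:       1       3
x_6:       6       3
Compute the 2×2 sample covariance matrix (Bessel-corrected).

Step 1 — column means:
  mean(X_1) = (3 + 3 + 6 + 7 + 1 + 6) / 6 = 26/6 = 4.3333
  mean(X_2) = (2 + 3 + 3 + 2 + 3 + 3) / 6 = 16/6 = 2.6667

Step 2 — sample covariance S[i,j] = (1/(n-1)) · Σ_k (x_{k,i} - mean_i) · (x_{k,j} - mean_j), with n-1 = 5.
  S[X_1,X_1] = ((-1.3333)·(-1.3333) + (-1.3333)·(-1.3333) + (1.6667)·(1.6667) + (2.6667)·(2.6667) + (-3.3333)·(-3.3333) + (1.6667)·(1.6667)) / 5 = 27.3333/5 = 5.4667
  S[X_1,X_2] = ((-1.3333)·(-0.6667) + (-1.3333)·(0.3333) + (1.6667)·(0.3333) + (2.6667)·(-0.6667) + (-3.3333)·(0.3333) + (1.6667)·(0.3333)) / 5 = -1.3333/5 = -0.2667
  S[X_2,X_2] = ((-0.6667)·(-0.6667) + (0.3333)·(0.3333) + (0.3333)·(0.3333) + (-0.6667)·(-0.6667) + (0.3333)·(0.3333) + (0.3333)·(0.3333)) / 5 = 1.3333/5 = 0.2667

S is symmetric (S[j,i] = S[i,j]). Assembling:

S = [[5.4667, -0.2667],
 [-0.2667, 0.2667]]


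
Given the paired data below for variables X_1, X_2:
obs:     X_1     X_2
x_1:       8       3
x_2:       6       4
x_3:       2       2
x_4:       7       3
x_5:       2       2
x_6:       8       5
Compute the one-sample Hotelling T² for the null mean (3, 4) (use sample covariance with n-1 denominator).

Step 1 — sample mean vector:
  mean(X_1) = (8 + 6 + 2 + 7 + 2 + 8) / 6 = 33/6 = 5.5
  mean(X_2) = (3 + 4 + 2 + 3 + 2 + 5) / 6 = 19/6 = 3.1667
  x̄ = (5.5, 3.1667),  deviation x̄ - mu_0 = (5.5, 3.1667) - (3, 4) = (2.5, -0.8333).

Step 2 — sample covariance matrix, S[i,j] = (1/(n-1)) · Σ_k (x_{k,i} - mean_i) · (x_{k,j} - mean_j), divisor n-1 = 5:
  S[X_1,X_1] = ((2.5)·(2.5) + (0.5)·(0.5) + (-3.5)·(-3.5) + (1.5)·(1.5) + (-3.5)·(-3.5) + (2.5)·(2.5)) / 5 = 39.5/5 = 7.9
  S[X_1,X_2] = ((2.5)·(-0.1667) + (0.5)·(0.8333) + (-3.5)·(-1.1667) + (1.5)·(-0.1667) + (-3.5)·(-1.1667) + (2.5)·(1.8333)) / 5 = 12.5/5 = 2.5
  S[X_2,X_2] = ((-0.1667)·(-0.1667) + (0.8333)·(0.8333) + (-1.1667)·(-1.1667) + (-0.1667)·(-0.1667) + (-1.1667)·(-1.1667) + (1.8333)·(1.8333)) / 5 = 6.8333/5 = 1.3667
  S = [[7.9, 2.5],
 [2.5, 1.3667]].

Step 3 — invert S. det(S) = 7.9·1.3667 - (2.5)² = 4.5467.
  S^{-1} = (1/det) · [[d, -b], [-b, a]] = [[0.3006, -0.5499],
 [-0.5499, 1.7375]].

Step 4 — quadratic form (x̄ - mu_0)^T · S^{-1} · (x̄ - mu_0):
  S^{-1} · (x̄ - mu_0) = (1.2097, -2.8226),
  (x̄ - mu_0)^T · [...] = (2.5)·(1.2097) + (-0.8333)·(-2.8226) = 5.3763.

Step 5 — scale by n: T² = 6 · 5.3763 = 32.2581.

T² ≈ 32.2581


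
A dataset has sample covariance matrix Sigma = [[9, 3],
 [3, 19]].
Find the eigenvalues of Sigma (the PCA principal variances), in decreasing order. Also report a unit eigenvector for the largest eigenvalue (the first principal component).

Step 1 — characteristic polynomial of 2×2 Sigma:
  det(Sigma - λI) = λ² - trace · λ + det = 0.
  trace = 9 + 19 = 28, det = 9·19 - (3)² = 162.
Step 2 — discriminant:
  Δ = trace² - 4·det = 784 - 648 = 136.
Step 3 — eigenvalues:
  λ = (trace ± √Δ)/2 = (28 ± 11.6619)/2,
  λ_1 = 19.831,  λ_2 = 8.169.

Step 4 — unit eigenvector for λ_1: solve (Sigma - λ_1 I)v = 0. First row:
  (9 - 19.831)·v_x + (3)·v_y = 0, i.e. (-10.831)·v_x + (3)·v_y = 0,
  so v ∝ (b, λ_1 - a) = (3, 10.831) = u.
  ||u|| = √((3)² + (10.831)²) = √(126.3095) ≈ 11.2388,
  v_1 = u/||u|| ≈ (0.2669, 0.9637) (||v_1|| = 1).

λ_1 = 19.831,  λ_2 = 8.169;  v_1 ≈ (0.2669, 0.9637)


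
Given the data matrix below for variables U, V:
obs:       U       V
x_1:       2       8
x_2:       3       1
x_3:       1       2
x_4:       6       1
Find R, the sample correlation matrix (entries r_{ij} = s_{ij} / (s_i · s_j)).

Step 1 — column means:
  mean(U) = (2 + 3 + 1 + 6) / 4 = 12/4 = 3
  mean(V) = (8 + 1 + 2 + 1) / 4 = 12/4 = 3

Step 2 — sample variances and covariances s[i,j] = (1/(n-1)) · Σ_k (x_{k,i} - mean_i) · (x_{k,j} - mean_j), with n-1 = 3:
  s[U,U] = ((-1)·(-1) + (0)·(0) + (-2)·(-2) + (3)·(3)) / 3 = 14/3 = 4.6667
  s[U,V] = ((-1)·(5) + (0)·(-2) + (-2)·(-1) + (3)·(-2)) / 3 = -9/3 = -3
  s[V,V] = ((5)·(5) + (-2)·(-2) + (-1)·(-1) + (-2)·(-2)) / 3 = 34/3 = 11.3333
  Sample standard deviations s_i = √(s[i,i]):
  s(U) = √(4.6667) = 2.1602
  s(V) = √(11.3333) = 3.3665

Step 3 — r_{ij} = s_{ij} / (s_i · s_j):
  r[U,U] = 1 (diagonal).
  r[U,V] = -3 / (2.1602 · 3.3665) = -3 / 7.2725 = -0.4125
  r[V,V] = 1 (diagonal).

R is symmetric with unit diagonal. Assembling:

R = [[1, -0.4125],
 [-0.4125, 1]]


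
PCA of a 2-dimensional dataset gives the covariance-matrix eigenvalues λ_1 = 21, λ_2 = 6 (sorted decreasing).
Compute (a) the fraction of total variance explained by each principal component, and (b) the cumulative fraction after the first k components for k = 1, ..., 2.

Step 1 — total variance = trace(Sigma) = Σ λ_i = 21 + 6 = 27.

Step 2 — fraction explained by component i = λ_i / Σ λ:
  PC1: 21/27 = 0.7778
  PC2: 6/27 = 0.2222

Step 3 — cumulative fraction after k components = (λ_1 + ... + λ_k) / Σ λ:
  k = 1: 21/27 = 0.7778
  k = 2: (21 + 6)/27 = 27/27 = 1

Summary (fraction, with percent):

explained: PC1 0.7778 (77.78%), PC2 0.2222 (22.22%);  cumulative: 0.7778, 1


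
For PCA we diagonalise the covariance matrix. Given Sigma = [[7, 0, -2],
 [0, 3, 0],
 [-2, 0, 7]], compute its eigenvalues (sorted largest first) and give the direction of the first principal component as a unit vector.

Step 1 — characteristic polynomial p(λ) = det(λI - Sigma) = λ³ - tr·λ² + c_1·λ - det, where tr = trace, c_1 = sum of the principal 2×2 minors, det = det(Sigma):
  tr = 7 + 3 + 7 = 17,
  c_1 = (7·3 - (0)²) + (7·7 - (-2)²) + (3·7 - (0)²) = 21 + 45 + 21 = 87,
  det = 7·(3·7 - (0)²) - (0)·((0)·7 - (0)·(-2)) + (-2)·((0)·(0) - 3·(-2)) = 7·(21) - (0)·(0) + (-2)·(6) = 135.
  So p(λ) = λ³ - 17λ² + 87λ - 135.
Step 2 — look for an integer root (rational root theorem: any rational root is an integer divisor of 135). Testing λ = 3:
  p(3) = 27 - 153 + 261 - 135 = 0  ✓
  Dividing out (λ - 3): p(λ) = (λ - 3)(λ² - 14λ + 45).
Step 3 — remaining eigenvalues from the quadratic λ² - 14λ + 45 = 0:
  Δ = 14² - 4·45 = 196 - 180 = 16,  λ = (14 ± √16)/2 = (14 ± 4)/2 = 9 or 5.
  Sorted: λ_1 = 9,  λ_2 = 5,  λ_3 = 3  (check: sum = 17 = tr ✓).

Step 4 — unit eigenvector for λ_1 = 9: v spans the null space of (Sigma - λ_1 I), whose rows are
  r_1 = (-2, 0, -2),  r_2 = (0, -6, 0),  r_3 = (-2, 0, -2).
  v is orthogonal to every row, so take v ∝ r_1 × r_2 = ((0)·(0) - (-2)·(-6), (-2)·(0) - (-2)·(0), (-2)·(-6) - (0)·(0)) = (-12, 0, 12).
  Rescale (divide by 12; multiply by -1 so the first nonzero entry is positive): u = (1, 0, -1).
  ||u|| = √((1)² + (0)² + (-1)²) = √(2) ≈ 1.4142,  v_1 = u/||u|| ≈ (0.7071, 0, -0.7071) (||v_1|| = 1).

λ_1 = 9,  λ_2 = 5,  λ_3 = 3;  v_1 ≈ (0.7071, 0, -0.7071)


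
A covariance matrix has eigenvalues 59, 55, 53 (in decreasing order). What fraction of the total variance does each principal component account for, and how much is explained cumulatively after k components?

Step 1 — total variance = trace(Sigma) = Σ λ_i = 59 + 55 + 53 = 167.

Step 2 — fraction explained by component i = λ_i / Σ λ:
  PC1: 59/167 = 0.3533
  PC2: 55/167 = 0.3293
  PC3: 53/167 = 0.3174

Step 3 — cumulative fraction after k components = (λ_1 + ... + λ_k) / Σ λ:
  k = 1: 59/167 = 0.3533
  k = 2: (59 + 55)/167 = 114/167 = 0.6826
  k = 3: (59 + 55 + 53)/167 = 167/167 = 1

Summary (fraction, with percent):

explained: PC1 0.3533 (35.33%), PC2 0.3293 (32.93%), PC3 0.3174 (31.74%);  cumulative: 0.3533, 0.6826, 1


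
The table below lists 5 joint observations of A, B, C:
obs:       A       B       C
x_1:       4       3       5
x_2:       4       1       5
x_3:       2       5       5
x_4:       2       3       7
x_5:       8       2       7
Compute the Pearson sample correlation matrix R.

Step 1 — column means:
  mean(A) = (4 + 4 + 2 + 2 + 8) / 5 = 20/5 = 4
  mean(B) = (3 + 1 + 5 + 3 + 2) / 5 = 14/5 = 2.8
  mean(C) = (5 + 5 + 5 + 7 + 7) / 5 = 29/5 = 5.8

Step 2 — sample variances and covariances s[i,j] = (1/(n-1)) · Σ_k (x_{k,i} - mean_i) · (x_{k,j} - mean_j), with n-1 = 4:
  s[A,A] = ((0)·(0) + (0)·(0) + (-2)·(-2) + (-2)·(-2) + (4)·(4)) / 4 = 24/4 = 6
  s[A,B] = ((0)·(0.2) + (0)·(-1.8) + (-2)·(2.2) + (-2)·(0.2) + (4)·(-0.8)) / 4 = -8/4 = -2
  s[A,C] = ((0)·(-0.8) + (0)·(-0.8) + (-2)·(-0.8) + (-2)·(1.2) + (4)·(1.2)) / 4 = 4/4 = 1
  s[B,B] = ((0.2)·(0.2) + (-1.8)·(-1.8) + (2.2)·(2.2) + (0.2)·(0.2) + (-0.8)·(-0.8)) / 4 = 8.8/4 = 2.2
  s[B,C] = ((0.2)·(-0.8) + (-1.8)·(-0.8) + (2.2)·(-0.8) + (0.2)·(1.2) + (-0.8)·(1.2)) / 4 = -1.2/4 = -0.3
  s[C,C] = ((-0.8)·(-0.8) + (-0.8)·(-0.8) + (-0.8)·(-0.8) + (1.2)·(1.2) + (1.2)·(1.2)) / 4 = 4.8/4 = 1.2
  Sample standard deviations s_i = √(s[i,i]):
  s(A) = √(6) = 2.4495
  s(B) = √(2.2) = 1.4832
  s(C) = √(1.2) = 1.0954

Step 3 — r_{ij} = s_{ij} / (s_i · s_j):
  r[A,A] = 1 (diagonal).
  r[A,B] = -2 / (2.4495 · 1.4832) = -2 / 3.6332 = -0.5505
  r[A,C] = 1 / (2.4495 · 1.0954) = 1 / 2.6833 = 0.3727
  r[B,B] = 1 (diagonal).
  r[B,C] = -0.3 / (1.4832 · 1.0954) = -0.3 / 1.6248 = -0.1846
  r[C,C] = 1 (diagonal).

R is symmetric with unit diagonal. Assembling:

R = [[1, -0.5505, 0.3727],
 [-0.5505, 1, -0.1846],
 [0.3727, -0.1846, 1]]


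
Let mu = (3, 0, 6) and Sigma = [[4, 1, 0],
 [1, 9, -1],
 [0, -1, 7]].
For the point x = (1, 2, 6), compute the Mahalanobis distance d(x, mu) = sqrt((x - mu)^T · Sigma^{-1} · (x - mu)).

Step 1 — centre the observation: (x - mu) = (-2, 2, 0).

Step 2 — invert Sigma (cofactor / det for 3×3, or solve directly):
  Sigma^{-1} = [[0.2573, -0.029, -0.0041],
 [-0.029, 0.1162, 0.0166],
 [-0.0041, 0.0166, 0.1452]].

Step 3 — form the quadratic (x - mu)^T · Sigma^{-1} · (x - mu):
  Sigma^{-1} · (x - mu) = (-0.5726, 0.2905, 0.0415).
  (x - mu)^T · [Sigma^{-1} · (x - mu)] = (-2)·(-0.5726) + (2)·(0.2905) + (0)·(0.0415) = 1.7261.

Step 4 — take square root: d = √(1.7261) ≈ 1.3138.

d(x, mu) = √(1.7261) ≈ 1.3138


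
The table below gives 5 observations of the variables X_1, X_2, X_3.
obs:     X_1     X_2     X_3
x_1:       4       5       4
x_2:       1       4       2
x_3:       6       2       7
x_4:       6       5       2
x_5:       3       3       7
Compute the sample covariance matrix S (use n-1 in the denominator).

Step 1 — column means:
  mean(X_1) = (4 + 1 + 6 + 6 + 3) / 5 = 20/5 = 4
  mean(X_2) = (5 + 4 + 2 + 5 + 3) / 5 = 19/5 = 3.8
  mean(X_3) = (4 + 2 + 7 + 2 + 7) / 5 = 22/5 = 4.4

Step 2 — sample covariance S[i,j] = (1/(n-1)) · Σ_k (x_{k,i} - mean_i) · (x_{k,j} - mean_j), with n-1 = 4.
  S[X_1,X_1] = ((0)·(0) + (-3)·(-3) + (2)·(2) + (2)·(2) + (-1)·(-1)) / 4 = 18/4 = 4.5
  S[X_1,X_2] = ((0)·(1.2) + (-3)·(0.2) + (2)·(-1.8) + (2)·(1.2) + (-1)·(-0.8)) / 4 = -1/4 = -0.25
  S[X_1,X_3] = ((0)·(-0.4) + (-3)·(-2.4) + (2)·(2.6) + (2)·(-2.4) + (-1)·(2.6)) / 4 = 5/4 = 1.25
  S[X_2,X_2] = ((1.2)·(1.2) + (0.2)·(0.2) + (-1.8)·(-1.8) + (1.2)·(1.2) + (-0.8)·(-0.8)) / 4 = 6.8/4 = 1.7
  S[X_2,X_3] = ((1.2)·(-0.4) + (0.2)·(-2.4) + (-1.8)·(2.6) + (1.2)·(-2.4) + (-0.8)·(2.6)) / 4 = -10.6/4 = -2.65
  S[X_3,X_3] = ((-0.4)·(-0.4) + (-2.4)·(-2.4) + (2.6)·(2.6) + (-2.4)·(-2.4) + (2.6)·(2.6)) / 4 = 25.2/4 = 6.3

S is symmetric (S[j,i] = S[i,j]). Assembling:

S = [[4.5, -0.25, 1.25],
 [-0.25, 1.7, -2.65],
 [1.25, -2.65, 6.3]]


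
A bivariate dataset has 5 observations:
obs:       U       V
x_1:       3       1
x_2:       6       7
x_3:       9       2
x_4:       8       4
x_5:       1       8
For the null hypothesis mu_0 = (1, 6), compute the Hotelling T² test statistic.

Step 1 — sample mean vector:
  mean(U) = (3 + 6 + 9 + 8 + 1) / 5 = 27/5 = 5.4
  mean(V) = (1 + 7 + 2 + 4 + 8) / 5 = 22/5 = 4.4
  x̄ = (5.4, 4.4),  deviation x̄ - mu_0 = (5.4, 4.4) - (1, 6) = (4.4, -1.6).

Step 2 — sample covariance matrix, S[i,j] = (1/(n-1)) · Σ_k (x_{k,i} - mean_i) · (x_{k,j} - mean_j), divisor n-1 = 4:
  S[U,U] = ((-2.4)·(-2.4) + (0.6)·(0.6) + (3.6)·(3.6) + (2.6)·(2.6) + (-4.4)·(-4.4)) / 4 = 45.2/4 = 11.3
  S[U,V] = ((-2.4)·(-3.4) + (0.6)·(2.6) + (3.6)·(-2.4) + (2.6)·(-0.4) + (-4.4)·(3.6)) / 4 = -15.8/4 = -3.95
  S[V,V] = ((-3.4)·(-3.4) + (2.6)·(2.6) + (-2.4)·(-2.4) + (-0.4)·(-0.4) + (3.6)·(3.6)) / 4 = 37.2/4 = 9.3
  S = [[11.3, -3.95],
 [-3.95, 9.3]].

Step 3 — invert S. det(S) = 11.3·9.3 - (-3.95)² = 89.4875.
  S^{-1} = (1/det) · [[d, -b], [-b, a]] = [[0.1039, 0.0441],
 [0.0441, 0.1263]].

Step 4 — quadratic form (x̄ - mu_0)^T · S^{-1} · (x̄ - mu_0):
  S^{-1} · (x̄ - mu_0) = (0.3866, -0.0078),
  (x̄ - mu_0)^T · [...] = (4.4)·(0.3866) + (-1.6)·(-0.0078) = 1.7138.

Step 5 — scale by n: T² = 5 · 1.7138 = 8.5688.

T² ≈ 8.5688


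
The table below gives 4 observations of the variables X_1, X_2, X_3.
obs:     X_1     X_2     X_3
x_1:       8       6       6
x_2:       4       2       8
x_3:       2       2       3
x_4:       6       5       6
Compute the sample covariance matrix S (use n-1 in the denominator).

Step 1 — column means:
  mean(X_1) = (8 + 4 + 2 + 6) / 4 = 20/4 = 5
  mean(X_2) = (6 + 2 + 2 + 5) / 4 = 15/4 = 3.75
  mean(X_3) = (6 + 8 + 3 + 6) / 4 = 23/4 = 5.75

Step 2 — sample covariance S[i,j] = (1/(n-1)) · Σ_k (x_{k,i} - mean_i) · (x_{k,j} - mean_j), with n-1 = 3.
  S[X_1,X_1] = ((3)·(3) + (-1)·(-1) + (-3)·(-3) + (1)·(1)) / 3 = 20/3 = 6.6667
  S[X_1,X_2] = ((3)·(2.25) + (-1)·(-1.75) + (-3)·(-1.75) + (1)·(1.25)) / 3 = 15/3 = 5
  S[X_1,X_3] = ((3)·(0.25) + (-1)·(2.25) + (-3)·(-2.75) + (1)·(0.25)) / 3 = 7/3 = 2.3333
  S[X_2,X_2] = ((2.25)·(2.25) + (-1.75)·(-1.75) + (-1.75)·(-1.75) + (1.25)·(1.25)) / 3 = 12.75/3 = 4.25
  S[X_2,X_3] = ((2.25)·(0.25) + (-1.75)·(2.25) + (-1.75)·(-2.75) + (1.25)·(0.25)) / 3 = 1.75/3 = 0.5833
  S[X_3,X_3] = ((0.25)·(0.25) + (2.25)·(2.25) + (-2.75)·(-2.75) + (0.25)·(0.25)) / 3 = 12.75/3 = 4.25

S is symmetric (S[j,i] = S[i,j]). Assembling:

S = [[6.6667, 5, 2.3333],
 [5, 4.25, 0.5833],
 [2.3333, 0.5833, 4.25]]
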